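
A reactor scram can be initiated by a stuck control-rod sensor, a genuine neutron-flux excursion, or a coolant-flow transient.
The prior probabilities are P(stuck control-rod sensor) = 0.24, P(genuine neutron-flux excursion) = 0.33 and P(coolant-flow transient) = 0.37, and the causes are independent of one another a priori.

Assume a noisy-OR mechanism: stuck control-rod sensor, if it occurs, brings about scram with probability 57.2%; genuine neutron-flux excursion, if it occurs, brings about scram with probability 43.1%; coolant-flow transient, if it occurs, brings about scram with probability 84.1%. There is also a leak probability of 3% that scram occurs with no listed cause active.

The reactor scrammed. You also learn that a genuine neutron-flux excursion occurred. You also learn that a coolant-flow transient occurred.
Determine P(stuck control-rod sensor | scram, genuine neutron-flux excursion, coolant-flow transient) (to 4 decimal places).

P(stuck control-rod sensor | scram, genuine neutron-flux excursion, coolant-flow transient) ≈ 0.2499

Under noisy-OR, P(scram | causes) = 1 − (1−0.03)·∏(1−qᵢ) over the active causes.
Weight on stuck control-rod sensor=true, given the evidence: 0.96244*0.24 = 0.230986
The normalizing constant is 0.912243*0.76 + 0.96244*0.24 = 0.924291
Posterior = 0.230986 / 0.924291 ≈ 0.2499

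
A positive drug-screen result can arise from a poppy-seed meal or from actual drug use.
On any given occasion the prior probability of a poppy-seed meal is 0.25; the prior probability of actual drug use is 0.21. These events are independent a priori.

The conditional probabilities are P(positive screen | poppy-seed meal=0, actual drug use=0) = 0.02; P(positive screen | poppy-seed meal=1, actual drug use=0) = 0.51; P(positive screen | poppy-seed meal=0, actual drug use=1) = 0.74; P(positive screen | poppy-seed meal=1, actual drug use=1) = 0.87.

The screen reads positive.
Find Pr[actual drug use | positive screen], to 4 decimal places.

Pr[actual drug use | positive screen] ≈ 0.5903

By total probability over the 4 (poppy-seed meal, actual drug use) configurations:
  P(positive screen) = 0.02×0.75×0.79 + 0.74×0.75×0.21 + 0.51×0.25×0.79 + 0.87×0.25×0.21
        = 0.011850 + 0.116550 + 0.100725 + 0.045675 = 0.274800
Configurations with actual drug use contribute 0.162225, so
  P(actual drug use | positive screen) = 0.162225 / 0.274800 ≈ 0.5903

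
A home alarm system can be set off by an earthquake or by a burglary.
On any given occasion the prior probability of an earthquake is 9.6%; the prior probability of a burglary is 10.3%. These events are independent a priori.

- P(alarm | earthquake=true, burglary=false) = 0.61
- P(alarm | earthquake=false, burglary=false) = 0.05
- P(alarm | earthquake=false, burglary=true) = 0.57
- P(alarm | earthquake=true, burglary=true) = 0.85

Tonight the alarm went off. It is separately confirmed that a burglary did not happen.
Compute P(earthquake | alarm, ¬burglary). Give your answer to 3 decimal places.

Weight on earthquake=true, given the evidence: 0.61·0.096 = 0.058560
Normalizer over all consistent configurations: 0.05·0.904 + 0.61·0.096 = 0.103760
P(earthquake | alarm, ¬burglary) = 0.058560/0.103760 ≈ 0.564

P(earthquake | alarm, ¬burglary) ≈ 0.564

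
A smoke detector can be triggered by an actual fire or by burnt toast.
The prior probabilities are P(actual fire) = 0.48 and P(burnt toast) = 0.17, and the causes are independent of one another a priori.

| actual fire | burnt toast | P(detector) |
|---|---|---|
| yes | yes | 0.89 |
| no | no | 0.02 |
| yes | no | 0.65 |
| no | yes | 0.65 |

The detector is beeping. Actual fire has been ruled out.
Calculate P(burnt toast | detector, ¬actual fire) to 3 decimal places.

P(detector | ¬actual fire) = 0.02×0.83 + 0.65×0.17 = 0.016600 + 0.110500 = 0.127100
The burnt toast-present share is 0.65×0.17 = 0.110500.
P(burnt toast | detector, ¬actual fire) = 0.110500 / 0.127100 ≈ 0.869

P(burnt toast | detector, ¬actual fire) ≈ 0.869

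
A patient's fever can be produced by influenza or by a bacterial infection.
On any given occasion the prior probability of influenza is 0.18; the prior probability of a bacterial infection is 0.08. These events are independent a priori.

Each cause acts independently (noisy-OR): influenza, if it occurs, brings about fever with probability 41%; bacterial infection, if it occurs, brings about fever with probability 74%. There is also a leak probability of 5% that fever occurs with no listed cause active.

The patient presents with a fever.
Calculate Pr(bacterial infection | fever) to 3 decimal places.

Under noisy-OR, P(fever | causes) = 1 − (1−0.05)·∏(1−qᵢ) over the active causes.
By total probability over the 4 (influenza, bacterial infection) configurations:
  P(fever) = 0.05×0.82×0.92 + 0.753×0.82×0.08 + 0.4395×0.18×0.92 + 0.85427×0.18×0.08
        = 0.037720 + 0.049397 + 0.072781 + 0.012301 = 0.172199
Configurations with bacterial infection contribute 0.061698, so
  P(bacterial infection | fever) = 0.061698 / 0.172199 ≈ 0.358

Pr(bacterial infection | fever) ≈ 0.358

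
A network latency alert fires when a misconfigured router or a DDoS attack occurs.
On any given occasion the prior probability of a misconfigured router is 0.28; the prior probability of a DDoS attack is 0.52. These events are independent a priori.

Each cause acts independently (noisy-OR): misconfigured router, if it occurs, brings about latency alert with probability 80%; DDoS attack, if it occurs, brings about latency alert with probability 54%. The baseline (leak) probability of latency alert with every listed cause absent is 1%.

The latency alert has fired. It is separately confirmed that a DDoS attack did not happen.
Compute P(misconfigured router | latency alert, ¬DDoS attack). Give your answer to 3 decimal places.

P(misconfigured router | latency alert, ¬DDoS attack) ≈ 0.969

Under noisy-OR, P(latency alert | causes) = 1 − (1−0.01)·∏(1−qᵢ) over the active causes.
By total probability over both values of misconfigured router:
  P(latency alert | ¬DDoS attack) = 0.01*0.72 + 0.802*0.28
        = 0.007200 + 0.224560 = 0.231760
Keeping only the misconfigured router-present terms gives 0.224560, so
  P(misconfigured router | latency alert, ¬DDoS attack) = 0.224560 / 0.231760 ≈ 0.969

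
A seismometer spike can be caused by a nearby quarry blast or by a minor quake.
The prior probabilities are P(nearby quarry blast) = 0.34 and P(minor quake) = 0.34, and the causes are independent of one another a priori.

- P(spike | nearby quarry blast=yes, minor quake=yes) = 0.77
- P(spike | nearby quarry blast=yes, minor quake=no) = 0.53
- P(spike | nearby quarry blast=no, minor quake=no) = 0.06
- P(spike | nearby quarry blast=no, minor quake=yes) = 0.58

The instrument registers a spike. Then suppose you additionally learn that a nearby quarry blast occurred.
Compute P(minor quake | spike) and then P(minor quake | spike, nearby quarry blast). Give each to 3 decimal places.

P(spike) = 0.06×0.66×0.66 + 0.58×0.66×0.34 + 0.53×0.34×0.66 + 0.77×0.34×0.34 = 0.026136 + 0.130152 + 0.118932 + 0.089012 = 0.364232
The minor quake-present share is 0.130152 + 0.089012 = 0.219164.
P(minor quake | spike) = 0.219164 / 0.364232 ≈ 0.602

Now condition on the additional information:
Numerator (weight on configurations with minor quake): 0.77·0.34 = 0.261800
Normalizer over all consistent configurations: 0.53·0.66 + 0.77·0.34 = 0.611600
Posterior = 0.261800 / 0.611600 ≈ 0.428
The drop from 0.602 to 0.428 is the explaining-away (discounting) effect.

P(minor quake | spike) ≈ 0.602; P(minor quake | spike, nearby quarry blast) ≈ 0.428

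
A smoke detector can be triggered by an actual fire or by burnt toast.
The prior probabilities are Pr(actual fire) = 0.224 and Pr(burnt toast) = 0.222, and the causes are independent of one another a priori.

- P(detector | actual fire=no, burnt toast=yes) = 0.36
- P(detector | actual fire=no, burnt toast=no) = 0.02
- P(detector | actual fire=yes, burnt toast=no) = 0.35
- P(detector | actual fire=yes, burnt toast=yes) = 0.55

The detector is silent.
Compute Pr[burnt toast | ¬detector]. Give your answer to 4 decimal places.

Numerator (weight on configurations with burnt toast): 0.110254 + 0.022378 = 0.132632
Denominator P(¬detector): 0.98·0.776·0.778 + 0.64·0.776·0.222 + 0.65·0.224·0.778 + 0.45·0.224·0.222 = 0.837562
P(burnt toast | ¬detector) = 0.132632/0.837562 ≈ 0.1584

Pr[burnt toast | ¬detector] ≈ 0.1584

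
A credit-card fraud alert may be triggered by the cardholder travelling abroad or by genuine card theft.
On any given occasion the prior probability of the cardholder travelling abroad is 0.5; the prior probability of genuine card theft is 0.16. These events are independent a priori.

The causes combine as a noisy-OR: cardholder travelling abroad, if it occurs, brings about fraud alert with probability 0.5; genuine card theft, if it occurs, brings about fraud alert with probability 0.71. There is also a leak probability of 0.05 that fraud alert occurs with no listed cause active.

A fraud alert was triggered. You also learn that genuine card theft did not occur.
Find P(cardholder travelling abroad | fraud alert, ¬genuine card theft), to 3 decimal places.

Under noisy-OR, P(fraud alert | causes) = 1 − (1−0.05)·∏(1−qᵢ) over the active causes.
Weight on cardholder travelling abroad=true, given the evidence: 0.525·0.5 = 0.262500
Denominator P(fraud alert | ¬genuine card theft): 0.05·0.5 + 0.525·0.5 = 0.287500
Posterior = 0.262500 / 0.287500 ≈ 0.913

P(cardholder travelling abroad | fraud alert, ¬genuine card theft) ≈ 0.913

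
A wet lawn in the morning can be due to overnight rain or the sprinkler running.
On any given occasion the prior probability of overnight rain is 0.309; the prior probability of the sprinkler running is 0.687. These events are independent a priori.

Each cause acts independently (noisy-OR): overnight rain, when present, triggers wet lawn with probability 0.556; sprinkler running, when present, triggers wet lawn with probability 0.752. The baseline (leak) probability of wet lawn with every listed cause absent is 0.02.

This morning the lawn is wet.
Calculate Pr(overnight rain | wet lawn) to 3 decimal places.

Under noisy-OR, P(wet lawn | causes) = 1 − (1−0.02)·∏(1−qᵢ) over the active causes.
Sum P(wet lawn|·) weighted by the priors over the 4 (overnight rain, sprinkler running) configurations:
  P(wet lawn) = 0.02*0.691*0.313 + 0.75696*0.691*0.687 + 0.56488*0.309*0.313 + 0.89209*0.309*0.687
        = 0.004326 + 0.359342 + 0.054633 + 0.189376 = 0.607677
Keeping only the overnight rain-present terms gives 0.244009, so
  P(overnight rain | wet lawn) = 0.244009 / 0.607677 ≈ 0.402

Pr(overnight rain | wet lawn) ≈ 0.402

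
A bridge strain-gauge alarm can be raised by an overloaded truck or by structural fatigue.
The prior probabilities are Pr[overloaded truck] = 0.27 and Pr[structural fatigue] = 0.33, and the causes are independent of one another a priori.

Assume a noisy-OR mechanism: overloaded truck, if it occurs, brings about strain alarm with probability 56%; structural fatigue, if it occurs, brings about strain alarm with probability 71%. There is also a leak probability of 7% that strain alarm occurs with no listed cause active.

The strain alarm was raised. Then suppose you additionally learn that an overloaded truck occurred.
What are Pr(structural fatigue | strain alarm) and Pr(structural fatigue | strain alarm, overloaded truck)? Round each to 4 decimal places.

Pr(structural fatigue | strain alarm) ≈ 0.6433; Pr(structural fatigue | strain alarm, overloaded truck) ≈ 0.4235

Under noisy-OR, P(strain alarm | causes) = 1 − (1−0.07)·∏(1−qᵢ) over the active causes.
P(strain alarm) = 0.07×0.73×0.67 + 0.7303×0.73×0.33 + 0.5908×0.27×0.67 + 0.881332×0.27×0.33 = 0.034237 + 0.175929 + 0.106876 + 0.078527 = 0.395569
Restricting to configurations with structural fatigue present: 0.175929 + 0.078527 = 0.254456.
P(structural fatigue | strain alarm) = 0.254456 / 0.395569 ≈ 0.6433

Now also conditioning on overloaded truck=true:
P(strain alarm | overloaded truck) = 0.5908·0.67 + 0.881332·0.33 = 0.395836 + 0.290840 = 0.686676
Restricting to configurations with structural fatigue present: 0.881332·0.33 = 0.290840.
P(structural fatigue | strain alarm, overloaded truck) = 0.290840 / 0.686676 ≈ 0.4235
Conditioning on overloaded truck lowers the posterior on structural fatigue: the classic explaining-away effect in a common-effect structure.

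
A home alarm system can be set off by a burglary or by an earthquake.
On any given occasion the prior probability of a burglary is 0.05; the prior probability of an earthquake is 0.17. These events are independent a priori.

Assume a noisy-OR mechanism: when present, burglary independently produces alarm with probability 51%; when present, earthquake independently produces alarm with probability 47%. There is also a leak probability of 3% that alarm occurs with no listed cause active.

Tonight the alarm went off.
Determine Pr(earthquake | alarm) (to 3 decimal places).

Pr(earthquake | alarm) ≈ 0.651

Under noisy-OR, P(alarm | causes) = 1 − (1−0.03)·∏(1−qᵢ) over the active causes.
Enumerate the 4 (burglary, earthquake) configurations and weight by the priors:
  P(alarm) = 0.03*0.95*0.83 + 0.4859*0.95*0.17 + 0.5247*0.05*0.83 + 0.748091*0.05*0.17
        = 0.023655 + 0.078473 + 0.021775 + 0.006359 = 0.130262
Keeping only the earthquake-present terms gives 0.084832, so
  P(earthquake | alarm) = 0.084832 / 0.130262 ≈ 0.651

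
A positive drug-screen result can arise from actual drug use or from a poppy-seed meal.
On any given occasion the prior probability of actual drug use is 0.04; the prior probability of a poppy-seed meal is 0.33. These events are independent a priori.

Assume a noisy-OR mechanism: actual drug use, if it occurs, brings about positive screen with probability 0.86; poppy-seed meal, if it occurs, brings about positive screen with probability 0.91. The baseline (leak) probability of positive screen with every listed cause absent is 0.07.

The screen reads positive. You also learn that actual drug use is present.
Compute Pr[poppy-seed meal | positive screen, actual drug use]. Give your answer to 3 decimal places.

Under noisy-OR, P(positive screen | causes) = 1 − (1−0.07)·∏(1−qᵢ) over the active causes.
By total probability over both values of poppy-seed meal:
  P(positive screen | actual drug use) = 0.8698*0.67 + 0.988282*0.33
        = 0.582766 + 0.326133 = 0.908899
Configurations with poppy-seed meal contribute 0.326133, so
  P(poppy-seed meal | positive screen, actual drug use) = 0.326133 / 0.908899 ≈ 0.359

Pr[poppy-seed meal | positive screen, actual drug use] ≈ 0.359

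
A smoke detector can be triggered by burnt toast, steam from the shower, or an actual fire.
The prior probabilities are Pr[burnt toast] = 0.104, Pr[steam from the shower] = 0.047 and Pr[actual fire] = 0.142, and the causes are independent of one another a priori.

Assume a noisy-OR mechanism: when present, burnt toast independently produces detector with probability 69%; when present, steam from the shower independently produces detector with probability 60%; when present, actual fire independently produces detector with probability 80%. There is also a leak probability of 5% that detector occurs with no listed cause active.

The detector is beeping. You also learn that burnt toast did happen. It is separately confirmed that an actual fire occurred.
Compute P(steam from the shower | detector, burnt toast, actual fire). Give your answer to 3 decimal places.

Under noisy-OR, P(detector | causes) = 1 − (1−0.05)·∏(1−qᵢ) over the active causes.
Enumerate both values of steam from the shower and weight by the priors:
  P(detector | burnt toast, actual fire) = 0.9411·0.953 + 0.97644·0.047
        = 0.896868 + 0.045893 = 0.942761
The terms with steam from the shower present sum to 0.045893, so
  P(steam from the shower | detector, burnt toast, actual fire) = 0.045893 / 0.942761 ≈ 0.049

P(steam from the shower | detector, burnt toast, actual fire) ≈ 0.049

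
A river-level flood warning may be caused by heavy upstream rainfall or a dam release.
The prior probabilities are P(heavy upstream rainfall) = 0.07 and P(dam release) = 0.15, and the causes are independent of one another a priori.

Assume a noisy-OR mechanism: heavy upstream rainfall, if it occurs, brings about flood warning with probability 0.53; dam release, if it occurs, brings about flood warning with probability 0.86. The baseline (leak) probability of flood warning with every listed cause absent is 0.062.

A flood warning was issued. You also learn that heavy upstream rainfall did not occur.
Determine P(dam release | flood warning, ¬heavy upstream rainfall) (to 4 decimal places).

Under noisy-OR, P(flood warning | causes) = 1 − (1−0.062)·∏(1−qᵢ) over the active causes.
Sum P(flood warning|·) weighted by the priors over both values of dam release:
  P(flood warning | ¬heavy upstream rainfall) = 0.062·0.85 + 0.86868·0.15
        = 0.052700 + 0.130302 = 0.183002
Keeping only the dam release-present terms gives 0.130302, so
  P(dam release | flood warning, ¬heavy upstream rainfall) = 0.130302 / 0.183002 ≈ 0.7120

P(dam release | flood warning, ¬heavy upstream rainfall) ≈ 0.7120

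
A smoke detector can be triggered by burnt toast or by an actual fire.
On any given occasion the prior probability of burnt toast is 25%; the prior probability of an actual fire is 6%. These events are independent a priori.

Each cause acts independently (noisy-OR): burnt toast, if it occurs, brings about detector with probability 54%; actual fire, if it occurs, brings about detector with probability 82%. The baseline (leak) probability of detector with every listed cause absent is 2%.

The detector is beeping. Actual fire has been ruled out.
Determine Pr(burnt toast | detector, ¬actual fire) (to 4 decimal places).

Under noisy-OR, P(detector | causes) = 1 − (1−0.02)·∏(1−qᵢ) over the active causes.
P(detector | ¬actual fire) = 0.02*0.75 + 0.5492*0.25 = 0.015000 + 0.137300 = 0.152300
Of this, 0.137300 comes from 0.5492*0.25 (the burnt toast=true cases).
P(burnt toast | detector, ¬actual fire) = 0.137300 / 0.152300 ≈ 0.9015

Pr(burnt toast | detector, ¬actual fire) ≈ 0.9015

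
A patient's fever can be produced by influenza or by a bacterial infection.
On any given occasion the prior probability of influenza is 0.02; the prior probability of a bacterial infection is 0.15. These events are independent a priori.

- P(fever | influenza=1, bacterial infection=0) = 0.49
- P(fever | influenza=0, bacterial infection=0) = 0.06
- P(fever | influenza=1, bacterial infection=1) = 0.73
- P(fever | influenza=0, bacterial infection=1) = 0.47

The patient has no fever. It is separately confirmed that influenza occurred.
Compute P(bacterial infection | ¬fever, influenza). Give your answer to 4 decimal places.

By total probability over both values of bacterial infection:
  P(¬fever | influenza) = 0.51·0.85 + 0.27·0.15
        = 0.433500 + 0.040500 = 0.474000
Keeping only the bacterial infection-present terms gives 0.040500, so
  P(bacterial infection | ¬fever, influenza) = 0.040500 / 0.474000 ≈ 0.0854

P(bacterial infection | ¬fever, influenza) ≈ 0.0854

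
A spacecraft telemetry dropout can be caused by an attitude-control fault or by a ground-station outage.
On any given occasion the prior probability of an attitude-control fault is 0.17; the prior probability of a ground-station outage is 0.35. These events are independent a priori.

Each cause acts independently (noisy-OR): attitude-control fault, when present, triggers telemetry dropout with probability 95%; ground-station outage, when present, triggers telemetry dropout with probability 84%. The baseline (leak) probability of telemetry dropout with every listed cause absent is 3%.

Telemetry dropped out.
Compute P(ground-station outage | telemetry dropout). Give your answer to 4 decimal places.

P(ground-station outage | telemetry dropout) ≈ 0.7150

Under noisy-OR, P(telemetry dropout | causes) = 1 − (1−0.03)·∏(1−qᵢ) over the active causes.
P(telemetry dropout) = 0.03*0.83*0.65 + 0.8448*0.83*0.35 + 0.9515*0.17*0.65 + 0.99224*0.17*0.35 = 0.016185 + 0.245414 + 0.105141 + 0.059038 = 0.425778
Restricting to configurations with ground-station outage present: 0.245414 + 0.059038 = 0.304452.
P(ground-station outage | telemetry dropout) = 0.304452 / 0.425778 ≈ 0.7150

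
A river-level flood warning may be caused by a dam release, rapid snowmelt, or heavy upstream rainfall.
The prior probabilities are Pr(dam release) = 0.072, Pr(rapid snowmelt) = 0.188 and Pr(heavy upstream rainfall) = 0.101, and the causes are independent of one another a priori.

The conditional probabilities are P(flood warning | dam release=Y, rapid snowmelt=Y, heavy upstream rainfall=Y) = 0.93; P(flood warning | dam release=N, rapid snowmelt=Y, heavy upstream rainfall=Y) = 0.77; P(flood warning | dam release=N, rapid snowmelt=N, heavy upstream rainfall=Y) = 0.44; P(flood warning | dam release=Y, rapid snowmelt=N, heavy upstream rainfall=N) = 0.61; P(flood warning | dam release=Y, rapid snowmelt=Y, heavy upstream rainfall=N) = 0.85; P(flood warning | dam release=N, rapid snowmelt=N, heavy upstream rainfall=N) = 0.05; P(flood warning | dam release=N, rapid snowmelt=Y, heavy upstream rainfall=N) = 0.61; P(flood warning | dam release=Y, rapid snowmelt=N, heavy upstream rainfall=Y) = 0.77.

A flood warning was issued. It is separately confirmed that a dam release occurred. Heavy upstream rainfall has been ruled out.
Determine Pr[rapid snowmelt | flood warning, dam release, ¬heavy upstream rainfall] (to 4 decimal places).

Pr[rapid snowmelt | flood warning, dam release, ¬heavy upstream rainfall] ≈ 0.2439

P(flood warning | dam release, ¬heavy upstream rainfall) = 0.61×0.812 + 0.85×0.188 = 0.495320 + 0.159800 = 0.655120
Of this, 0.159800 comes from 0.85×0.188 (the rapid snowmelt=true cases).
Hence the posterior is 0.159800/0.655120 ≈ 0.2439.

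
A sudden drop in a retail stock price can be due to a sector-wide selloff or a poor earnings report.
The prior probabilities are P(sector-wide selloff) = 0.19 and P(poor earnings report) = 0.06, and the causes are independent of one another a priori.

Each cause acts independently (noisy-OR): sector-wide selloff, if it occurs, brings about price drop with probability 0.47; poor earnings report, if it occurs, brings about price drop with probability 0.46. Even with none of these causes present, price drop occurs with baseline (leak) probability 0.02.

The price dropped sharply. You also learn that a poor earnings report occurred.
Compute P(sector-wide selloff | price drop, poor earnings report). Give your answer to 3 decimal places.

P(sector-wide selloff | price drop, poor earnings report) ≈ 0.264

Under noisy-OR, P(price drop | causes) = 1 − (1−0.02)·∏(1−qᵢ) over the active causes.
P(price drop | poor earnings report) = 0.4708*0.81 + 0.719524*0.19 = 0.381348 + 0.136710 = 0.518058
Of this, 0.136710 comes from 0.719524*0.19 (the sector-wide selloff=true cases).
P(sector-wide selloff | price drop, poor earnings report) = 0.136710 / 0.518058 ≈ 0.264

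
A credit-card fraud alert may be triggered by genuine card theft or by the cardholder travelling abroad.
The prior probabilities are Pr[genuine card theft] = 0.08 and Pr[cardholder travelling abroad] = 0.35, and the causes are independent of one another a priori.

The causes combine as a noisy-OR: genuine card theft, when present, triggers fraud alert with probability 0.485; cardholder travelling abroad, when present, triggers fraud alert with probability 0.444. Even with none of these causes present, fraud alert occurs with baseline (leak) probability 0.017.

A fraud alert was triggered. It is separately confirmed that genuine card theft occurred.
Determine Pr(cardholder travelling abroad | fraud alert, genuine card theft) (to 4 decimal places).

Pr(cardholder travelling abroad | fraud alert, genuine card theft) ≈ 0.4393

Under noisy-OR, P(fraud alert | causes) = 1 − (1−0.017)·∏(1−qᵢ) over the active causes.
Numerator (weight on configurations with cardholder travelling abroad): 0.718528×0.35 = 0.251485
The normalizing constant is 0.493755×0.65 + 0.718528×0.35 = 0.572426
Posterior = 0.251485 / 0.572426 ≈ 0.4393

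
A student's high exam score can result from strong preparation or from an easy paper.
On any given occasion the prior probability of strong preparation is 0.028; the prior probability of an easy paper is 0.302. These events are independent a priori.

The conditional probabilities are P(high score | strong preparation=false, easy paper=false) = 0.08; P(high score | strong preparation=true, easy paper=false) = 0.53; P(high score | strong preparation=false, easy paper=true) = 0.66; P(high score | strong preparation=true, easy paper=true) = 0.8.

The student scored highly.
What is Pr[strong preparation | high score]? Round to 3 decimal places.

Pr[strong preparation | high score] ≈ 0.065

Numerator (weight on configurations with strong preparation): 0.010358 + 0.006765 = 0.017123
The normalizing constant is 0.08·0.972·0.698 + 0.66·0.972·0.302 + 0.53·0.028·0.698 + 0.8·0.028·0.302 = 0.265138
Posterior = 0.017123 / 0.265138 ≈ 0.065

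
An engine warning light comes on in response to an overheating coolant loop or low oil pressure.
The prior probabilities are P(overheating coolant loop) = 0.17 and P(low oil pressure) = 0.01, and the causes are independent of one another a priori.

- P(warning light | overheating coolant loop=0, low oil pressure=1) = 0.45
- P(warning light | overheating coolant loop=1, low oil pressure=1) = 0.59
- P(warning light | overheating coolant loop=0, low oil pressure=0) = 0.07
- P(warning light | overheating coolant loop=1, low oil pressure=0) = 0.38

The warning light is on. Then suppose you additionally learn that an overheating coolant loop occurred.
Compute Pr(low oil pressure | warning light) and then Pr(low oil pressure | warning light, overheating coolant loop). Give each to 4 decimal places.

Pr(low oil pressure | warning light) ≈ 0.0375; Pr(low oil pressure | warning light, overheating coolant loop) ≈ 0.0154

Weight on low oil pressure=true, given the evidence: 0.003735 + 0.001003 = 0.004738
Normalizer over all consistent configurations: 0.07·0.83·0.99 + 0.45·0.83·0.01 + 0.38·0.17·0.99 + 0.59·0.17·0.01 = 0.126211
Posterior = 0.004738 / 0.126211 ≈ 0.0375

Now condition on the additional information:
P(warning light | overheating coolant loop) = 0.38*0.99 + 0.59*0.01 = 0.376200 + 0.005900 = 0.382100
Of this, 0.005900 comes from 0.59*0.01 (the low oil pressure=true cases).
P(low oil pressure | warning light, overheating coolant loop) = 0.005900 / 0.382100 ≈ 0.0154
This is intercausal reasoning (explaining away): once overheating coolant loop accounts for the warning light, low oil pressure becomes less likely.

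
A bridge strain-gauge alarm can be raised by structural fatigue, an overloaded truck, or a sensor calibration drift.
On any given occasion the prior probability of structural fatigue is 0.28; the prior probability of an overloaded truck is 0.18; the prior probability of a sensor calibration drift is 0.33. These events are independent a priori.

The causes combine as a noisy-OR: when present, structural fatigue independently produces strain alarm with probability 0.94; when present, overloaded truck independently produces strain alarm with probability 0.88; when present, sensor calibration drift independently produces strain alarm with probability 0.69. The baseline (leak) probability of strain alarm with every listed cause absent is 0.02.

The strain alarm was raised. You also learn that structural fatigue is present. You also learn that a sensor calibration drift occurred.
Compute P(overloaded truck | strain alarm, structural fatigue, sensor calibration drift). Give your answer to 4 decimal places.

Under noisy-OR, P(strain alarm | causes) = 1 − (1−0.02)·∏(1−qᵢ) over the active causes.
P(strain alarm | structural fatigue, sensor calibration drift) = 0.981772·0.82 + 0.997813·0.18 = 0.805053 + 0.179606 = 0.984659
The overloaded truck-present share is 0.997813·0.18 = 0.179606.
So P(overloaded truck | strain alarm, structural fatigue, sensor calibration drift) = 0.179606/0.984659 ≈ 0.1824.

P(overloaded truck | strain alarm, structural fatigue, sensor calibration drift) ≈ 0.1824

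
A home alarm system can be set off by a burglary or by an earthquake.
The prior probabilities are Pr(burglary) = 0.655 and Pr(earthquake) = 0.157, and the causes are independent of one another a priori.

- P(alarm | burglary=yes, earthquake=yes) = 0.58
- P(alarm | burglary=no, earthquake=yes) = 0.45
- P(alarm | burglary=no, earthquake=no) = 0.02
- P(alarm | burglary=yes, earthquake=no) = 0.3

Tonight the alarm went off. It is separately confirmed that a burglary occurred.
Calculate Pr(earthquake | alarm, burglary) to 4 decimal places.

Pr(earthquake | alarm, burglary) ≈ 0.2647

P(alarm | burglary) = 0.3×0.843 + 0.58×0.157 = 0.252900 + 0.091060 = 0.343960
The earthquake-present share is 0.58×0.157 = 0.091060.
So P(earthquake | alarm, burglary) = 0.091060/0.343960 ≈ 0.2647.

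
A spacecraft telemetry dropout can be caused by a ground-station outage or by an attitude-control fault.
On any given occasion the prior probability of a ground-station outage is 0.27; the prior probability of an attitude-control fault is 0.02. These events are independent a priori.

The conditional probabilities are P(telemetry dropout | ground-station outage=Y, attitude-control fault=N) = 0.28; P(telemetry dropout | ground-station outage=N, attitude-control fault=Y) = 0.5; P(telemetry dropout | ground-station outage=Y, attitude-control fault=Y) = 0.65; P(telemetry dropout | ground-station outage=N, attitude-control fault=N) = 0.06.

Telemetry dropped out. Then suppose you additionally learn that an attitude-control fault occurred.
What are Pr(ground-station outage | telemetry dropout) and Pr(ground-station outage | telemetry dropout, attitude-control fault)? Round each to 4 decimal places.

Pr(ground-station outage | telemetry dropout) ≈ 0.6071; Pr(ground-station outage | telemetry dropout, attitude-control fault) ≈ 0.3247

Enumerate the 4 (ground-station outage, attitude-control fault) configurations and weight by the priors:
  P(telemetry dropout) = 0.06*0.73*0.98 + 0.5*0.73*0.02 + 0.28*0.27*0.98 + 0.65*0.27*0.02
        = 0.042924 + 0.007300 + 0.074088 + 0.003510 = 0.127822
Keeping only the ground-station outage-present terms gives 0.077598, so
  P(ground-station outage | telemetry dropout) = 0.077598 / 0.127822 ≈ 0.6071

With the extra evidence:
P(telemetry dropout | attitude-control fault) = 0.5*0.73 + 0.65*0.27 = 0.365000 + 0.175500 = 0.540500
Restricting to configurations with ground-station outage present: 0.65*0.27 = 0.175500.
P(ground-station outage | telemetry dropout, attitude-control fault) = 0.175500 / 0.540500 ≈ 0.3247
This is intercausal reasoning (explaining away): once attitude-control fault accounts for the telemetry dropout, ground-station outage becomes less likely.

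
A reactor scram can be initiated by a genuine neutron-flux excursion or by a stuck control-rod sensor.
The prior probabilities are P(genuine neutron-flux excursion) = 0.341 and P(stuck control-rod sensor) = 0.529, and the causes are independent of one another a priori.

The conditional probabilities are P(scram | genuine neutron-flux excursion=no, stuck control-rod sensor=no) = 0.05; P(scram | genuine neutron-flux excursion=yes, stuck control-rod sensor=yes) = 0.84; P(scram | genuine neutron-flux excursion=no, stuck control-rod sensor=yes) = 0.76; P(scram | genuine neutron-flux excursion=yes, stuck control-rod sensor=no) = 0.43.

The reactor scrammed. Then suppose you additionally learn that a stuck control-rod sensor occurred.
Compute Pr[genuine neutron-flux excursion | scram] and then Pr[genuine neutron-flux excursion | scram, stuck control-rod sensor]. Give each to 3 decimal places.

Pr[genuine neutron-flux excursion | scram] ≈ 0.440; Pr[genuine neutron-flux excursion | scram, stuck control-rod sensor] ≈ 0.364

Numerator (weight on configurations with genuine neutron-flux excursion): 0.069063 + 0.151527 = 0.220590
The normalizing constant is 0.05×0.659×0.471 + 0.76×0.659×0.529 + 0.43×0.341×0.471 + 0.84×0.341×0.529 = 0.501053
Posterior = 0.220590 / 0.501053 ≈ 0.440

Now condition on the additional information:
Weight on genuine neutron-flux excursion=true, given the evidence: 0.84·0.341 = 0.286440
The normalizing constant is 0.76·0.659 + 0.84·0.341 = 0.787280
P(genuine neutron-flux excursion | scram, stuck control-rod sensor) = 0.286440/0.787280 ≈ 0.364
The drop from 0.440 to 0.364 is the explaining-away (discounting) effect.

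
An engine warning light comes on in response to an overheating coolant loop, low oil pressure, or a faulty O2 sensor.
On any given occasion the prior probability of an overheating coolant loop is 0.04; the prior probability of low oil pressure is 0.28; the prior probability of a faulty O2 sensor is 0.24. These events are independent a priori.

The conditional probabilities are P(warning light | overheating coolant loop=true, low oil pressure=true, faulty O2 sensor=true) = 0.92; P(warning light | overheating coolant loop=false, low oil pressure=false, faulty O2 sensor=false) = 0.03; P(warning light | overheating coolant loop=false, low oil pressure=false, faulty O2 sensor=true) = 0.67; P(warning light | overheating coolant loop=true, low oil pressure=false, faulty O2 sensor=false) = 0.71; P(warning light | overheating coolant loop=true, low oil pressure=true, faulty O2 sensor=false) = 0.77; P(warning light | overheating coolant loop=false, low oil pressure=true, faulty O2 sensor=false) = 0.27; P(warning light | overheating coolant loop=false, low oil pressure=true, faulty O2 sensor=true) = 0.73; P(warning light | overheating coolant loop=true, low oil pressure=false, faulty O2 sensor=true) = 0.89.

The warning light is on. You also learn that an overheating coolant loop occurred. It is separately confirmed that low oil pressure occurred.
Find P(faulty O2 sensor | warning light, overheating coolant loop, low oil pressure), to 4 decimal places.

P(warning light | overheating coolant loop, low oil pressure) = 0.77*0.76 + 0.92*0.24 = 0.585200 + 0.220800 = 0.806000
Restricting to configurations with faulty O2 sensor present: 0.92*0.24 = 0.220800.
Hence the posterior is 0.220800/0.806000 ≈ 0.2739.

P(faulty O2 sensor | warning light, overheating coolant loop, low oil pressure) ≈ 0.2739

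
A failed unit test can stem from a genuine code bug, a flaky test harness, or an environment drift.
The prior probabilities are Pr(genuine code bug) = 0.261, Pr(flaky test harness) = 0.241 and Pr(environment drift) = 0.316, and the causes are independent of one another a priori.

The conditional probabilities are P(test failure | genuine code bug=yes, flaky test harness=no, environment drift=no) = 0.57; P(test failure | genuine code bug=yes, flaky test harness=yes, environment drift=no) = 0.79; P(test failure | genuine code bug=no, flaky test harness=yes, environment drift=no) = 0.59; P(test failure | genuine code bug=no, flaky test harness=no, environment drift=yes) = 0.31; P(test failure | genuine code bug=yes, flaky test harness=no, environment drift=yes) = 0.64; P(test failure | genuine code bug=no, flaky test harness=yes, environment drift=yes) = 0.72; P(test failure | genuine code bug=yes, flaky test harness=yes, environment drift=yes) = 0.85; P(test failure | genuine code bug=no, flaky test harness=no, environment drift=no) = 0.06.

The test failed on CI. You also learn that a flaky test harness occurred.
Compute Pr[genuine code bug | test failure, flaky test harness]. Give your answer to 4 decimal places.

P(test failure | flaky test harness) = 0.59·0.739·0.684 + 0.72·0.739·0.316 + 0.79·0.261·0.684 + 0.85·0.261·0.316 = 0.298231 + 0.168137 + 0.141034 + 0.070105 = 0.677507
The genuine code bug-present share is 0.141034 + 0.070105 = 0.211139.
So P(genuine code bug | test failure, flaky test harness) = 0.211139/0.677507 ≈ 0.3116.

Pr[genuine code bug | test failure, flaky test harness] ≈ 0.3116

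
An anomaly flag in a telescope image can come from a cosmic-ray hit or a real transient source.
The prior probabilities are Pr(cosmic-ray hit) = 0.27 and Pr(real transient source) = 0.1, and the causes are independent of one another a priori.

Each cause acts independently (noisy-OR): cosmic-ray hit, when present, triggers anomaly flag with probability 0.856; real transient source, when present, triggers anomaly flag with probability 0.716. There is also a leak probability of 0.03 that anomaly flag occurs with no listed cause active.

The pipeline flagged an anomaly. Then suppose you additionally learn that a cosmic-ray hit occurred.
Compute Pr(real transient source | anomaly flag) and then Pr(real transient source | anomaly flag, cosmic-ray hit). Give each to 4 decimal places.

Under noisy-OR, P(anomaly flag | causes) = 1 − (1−0.03)·∏(1−qᵢ) over the active causes.
By total probability over the 4 (cosmic-ray hit, real transient source) configurations:
  P(anomaly flag) = 0.03×0.73×0.9 + 0.72452×0.73×0.1 + 0.86032×0.27×0.9 + 0.960331×0.27×0.1
        = 0.019710 + 0.052890 + 0.209058 + 0.025929 = 0.307587
Keeping only the real transient source-present terms gives 0.078819, so
  P(real transient source | anomaly flag) = 0.078819 / 0.307587 ≈ 0.2562

With the extra evidence:
P(anomaly flag | cosmic-ray hit) = 0.86032*0.9 + 0.960331*0.1 = 0.774288 + 0.096033 = 0.870321
The real transient source-present share is 0.960331*0.1 = 0.096033.
Hence the posterior is 0.096033/0.870321 ≈ 0.1103.
— cosmic-ray hit explains away the evidence for real transient source.

Pr(real transient source | anomaly flag) ≈ 0.2562; Pr(real transient source | anomaly flag, cosmic-ray hit) ≈ 0.1103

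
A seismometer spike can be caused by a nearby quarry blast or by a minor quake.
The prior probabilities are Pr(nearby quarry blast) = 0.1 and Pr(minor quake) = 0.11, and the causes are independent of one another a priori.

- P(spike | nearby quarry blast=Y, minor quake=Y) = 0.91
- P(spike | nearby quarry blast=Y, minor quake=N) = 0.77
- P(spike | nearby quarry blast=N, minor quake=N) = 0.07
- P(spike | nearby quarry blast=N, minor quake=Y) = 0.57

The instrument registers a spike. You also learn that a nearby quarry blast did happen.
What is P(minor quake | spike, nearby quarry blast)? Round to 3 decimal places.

P(minor quake | spike, nearby quarry blast) ≈ 0.127

Numerator (weight on configurations with minor quake): 0.91×0.11 = 0.100100
The normalizing constant is 0.77×0.89 + 0.91×0.11 = 0.785400
P(minor quake | spike, nearby quarry blast) = 0.100100/0.785400 ≈ 0.127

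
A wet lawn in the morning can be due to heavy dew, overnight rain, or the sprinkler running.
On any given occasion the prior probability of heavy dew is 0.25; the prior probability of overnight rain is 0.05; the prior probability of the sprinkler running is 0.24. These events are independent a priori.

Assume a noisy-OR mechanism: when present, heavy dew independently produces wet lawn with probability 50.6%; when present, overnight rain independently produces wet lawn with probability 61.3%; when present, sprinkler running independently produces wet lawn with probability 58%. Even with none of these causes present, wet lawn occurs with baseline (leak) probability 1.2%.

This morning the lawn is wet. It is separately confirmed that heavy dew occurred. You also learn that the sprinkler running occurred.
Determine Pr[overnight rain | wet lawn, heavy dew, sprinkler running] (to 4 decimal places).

Pr[overnight rain | wet lawn, heavy dew, sprinkler running] ≈ 0.0574

Under noisy-OR, P(wet lawn | causes) = 1 − (1−0.012)·∏(1−qᵢ) over the active causes.
Weight on overnight rain=true, given the evidence: 0.920669×0.05 = 0.046033
The normalizing constant is 0.79501×0.95 + 0.920669×0.05 = 0.801292
P(overnight rain | wet lawn, heavy dew, sprinkler running) = 0.046033/0.801292 ≈ 0.0574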